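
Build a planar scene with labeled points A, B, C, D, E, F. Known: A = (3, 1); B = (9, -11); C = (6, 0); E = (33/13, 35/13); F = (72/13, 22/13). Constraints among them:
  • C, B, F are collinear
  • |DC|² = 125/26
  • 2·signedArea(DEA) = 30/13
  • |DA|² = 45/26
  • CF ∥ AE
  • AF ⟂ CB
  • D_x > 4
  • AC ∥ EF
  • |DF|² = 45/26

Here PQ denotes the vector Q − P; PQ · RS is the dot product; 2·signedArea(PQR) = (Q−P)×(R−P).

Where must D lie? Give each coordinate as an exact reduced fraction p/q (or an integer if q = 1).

1. D_x = 111/26  [line 22/13·x + 6/13·y + -102/13 = 0 ∩ |DA|² = 45/26]
2. D_y = 35/26  [line 22/13·x + 6/13·y + -102/13 = 0 ∩ |DA|² = 45/26]
   → D = (111/26, 35/26)

D = (111/26, 35/26)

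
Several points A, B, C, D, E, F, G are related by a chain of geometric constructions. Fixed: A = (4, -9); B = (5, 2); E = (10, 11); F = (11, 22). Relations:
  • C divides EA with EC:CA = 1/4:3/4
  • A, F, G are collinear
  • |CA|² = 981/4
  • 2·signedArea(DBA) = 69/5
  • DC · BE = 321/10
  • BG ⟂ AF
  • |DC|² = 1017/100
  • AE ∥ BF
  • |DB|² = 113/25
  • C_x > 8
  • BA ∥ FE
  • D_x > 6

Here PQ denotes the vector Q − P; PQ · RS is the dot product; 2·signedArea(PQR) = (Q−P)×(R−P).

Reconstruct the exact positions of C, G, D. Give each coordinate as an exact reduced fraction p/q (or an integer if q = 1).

1. C_x = 17/2  [C divides EA with EC:CA = 1/4:3/4]
2. C_y = 6  [C divides EA with EC:CA = 1/4:3/4]
   → C = (17/2, 6)
3. G_x = 3238/505  [A, F, G are collinear ∩ BG ⟂ AF]
4. G_y = 849/505  [A, F, G are collinear ∩ BG ⟂ AF]
   → G = (3238/505, 849/505)
5. D_x = 32/5  [2·signedArea(DBA) = 69/5 ∩ DC · BE = 321/10]
6. D_y = 18/5  [2·signedArea(DBA) = 69/5 ∩ DC · BE = 321/10]
   → D = (32/5, 18/5)

C = (17/2, 6)
D = (32/5, 18/5)
G = (3238/505, 849/505)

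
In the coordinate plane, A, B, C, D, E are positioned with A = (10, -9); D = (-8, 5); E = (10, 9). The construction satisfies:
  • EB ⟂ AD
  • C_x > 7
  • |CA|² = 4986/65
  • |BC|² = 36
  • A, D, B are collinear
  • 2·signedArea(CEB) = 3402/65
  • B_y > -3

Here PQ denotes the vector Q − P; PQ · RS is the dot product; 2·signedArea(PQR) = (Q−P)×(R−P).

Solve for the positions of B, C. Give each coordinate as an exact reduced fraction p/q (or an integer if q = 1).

1. B_x = 83/65  [A, D, B are collinear ∩ EB ⟂ AD]
2. B_y = -144/65  [A, D, B are collinear ∩ EB ⟂ AD]
   → B = (83/65, -144/65)
3. C_x = 461/65  [line 729/65·x + -567/65·y + -5589/65 = 0 ∩ |CA|² = 4986/65]
4. C_y = -48/65  [line 729/65·x + -567/65·y + -5589/65 = 0 ∩ |CA|² = 4986/65]
   → C = (461/65, -48/65)

B = (83/65, -144/65)
C = (461/65, -48/65)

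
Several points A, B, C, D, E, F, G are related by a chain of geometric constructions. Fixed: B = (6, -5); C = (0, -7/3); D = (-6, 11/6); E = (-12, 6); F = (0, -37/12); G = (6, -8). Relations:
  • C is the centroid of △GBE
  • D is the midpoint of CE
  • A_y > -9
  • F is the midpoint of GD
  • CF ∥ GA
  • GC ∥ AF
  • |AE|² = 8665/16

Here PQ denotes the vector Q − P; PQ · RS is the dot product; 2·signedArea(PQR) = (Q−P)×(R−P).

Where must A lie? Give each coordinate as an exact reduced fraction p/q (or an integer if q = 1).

1. A_x = 6  [GC ∥ AF ∩ CF ∥ GA]
2. A_y = -35/4  [GC ∥ AF ∩ CF ∥ GA]
   → A = (6, -35/4)

A = (6, -35/4)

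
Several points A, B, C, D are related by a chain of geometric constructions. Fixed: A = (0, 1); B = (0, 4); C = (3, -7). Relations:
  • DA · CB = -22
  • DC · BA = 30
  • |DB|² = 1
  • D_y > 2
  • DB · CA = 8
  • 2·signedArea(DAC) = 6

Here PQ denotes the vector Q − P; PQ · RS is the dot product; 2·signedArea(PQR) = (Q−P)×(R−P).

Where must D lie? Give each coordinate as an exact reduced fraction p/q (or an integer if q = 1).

1. D_x = 0  [DC · BA = 30 ∩ 2·signedArea(DAC) = 6]
2. D_y = 3  [DC · BA = 30 ∩ 2·signedArea(DAC) = 6]
   → D = (0, 3)

D = (0, 3)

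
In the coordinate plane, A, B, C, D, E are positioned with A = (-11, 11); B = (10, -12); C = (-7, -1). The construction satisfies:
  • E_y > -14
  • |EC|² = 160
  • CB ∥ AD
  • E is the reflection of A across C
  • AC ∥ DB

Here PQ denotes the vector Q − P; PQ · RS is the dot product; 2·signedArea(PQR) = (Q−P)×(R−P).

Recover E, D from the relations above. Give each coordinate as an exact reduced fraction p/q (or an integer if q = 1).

D = (6, 0)
E = (-3, -13)

1. E_x = -3  [E is the reflection of A across C]
2. E_y = -13  [E is the reflection of A across C]
   → E = (-3, -13)
3. D_x = 6  [AC ∥ DB ∩ CB ∥ AD]
4. D_y = 0  [AC ∥ DB ∩ CB ∥ AD]
   → D = (6, 0)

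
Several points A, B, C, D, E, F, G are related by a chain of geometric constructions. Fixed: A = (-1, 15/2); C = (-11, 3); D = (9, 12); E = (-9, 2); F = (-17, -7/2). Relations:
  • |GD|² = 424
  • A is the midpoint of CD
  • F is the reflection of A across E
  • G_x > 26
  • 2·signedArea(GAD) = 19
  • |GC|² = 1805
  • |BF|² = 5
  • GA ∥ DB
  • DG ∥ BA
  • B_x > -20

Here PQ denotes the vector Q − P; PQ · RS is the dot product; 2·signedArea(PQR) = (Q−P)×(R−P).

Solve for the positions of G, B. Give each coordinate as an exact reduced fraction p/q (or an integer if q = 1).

B = (-19, -5/2)
G = (27, 22)

1. G_x = 27  [line -9/2·x + 10·y + -197/2 = 0 ∩ |GC|² = 1805]
2. G_y = 22  [line -9/2·x + 10·y + -197/2 = 0 ∩ |GC|² = 1805]
   → G = (27, 22)
3. B_x = -19  [DG ∥ BA ∩ GA ∥ DB]
4. B_y = -5/2  [DG ∥ BA ∩ GA ∥ DB]
   → B = (-19, -5/2)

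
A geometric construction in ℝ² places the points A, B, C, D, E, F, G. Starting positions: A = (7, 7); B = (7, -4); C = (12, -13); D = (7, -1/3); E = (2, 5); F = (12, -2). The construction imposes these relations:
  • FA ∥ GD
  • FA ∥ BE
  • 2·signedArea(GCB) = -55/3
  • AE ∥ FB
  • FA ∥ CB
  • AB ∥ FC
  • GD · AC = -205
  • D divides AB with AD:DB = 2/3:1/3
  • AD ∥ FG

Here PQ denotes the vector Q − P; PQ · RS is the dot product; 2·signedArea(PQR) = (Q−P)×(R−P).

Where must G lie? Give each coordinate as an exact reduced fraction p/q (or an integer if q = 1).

1. G_x = 12  [FA ∥ GD ∩ AD ∥ FG]
2. G_y = -28/3  [FA ∥ GD ∩ AD ∥ FG]
   → G = (12, -28/3)

G = (12, -28/3)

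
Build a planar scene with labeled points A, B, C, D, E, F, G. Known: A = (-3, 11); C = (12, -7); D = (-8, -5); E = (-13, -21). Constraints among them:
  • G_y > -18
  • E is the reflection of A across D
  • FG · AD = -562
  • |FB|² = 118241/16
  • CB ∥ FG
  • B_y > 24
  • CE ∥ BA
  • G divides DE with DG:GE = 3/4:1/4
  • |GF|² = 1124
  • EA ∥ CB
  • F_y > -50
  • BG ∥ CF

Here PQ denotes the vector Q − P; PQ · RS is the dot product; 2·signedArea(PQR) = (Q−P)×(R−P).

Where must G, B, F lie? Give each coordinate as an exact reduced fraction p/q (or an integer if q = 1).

1. G_x = -47/4  [G divides DE with DG:GE = 3/4:1/4]
2. G_y = -17  [G divides DE with DG:GE = 3/4:1/4]
   → G = (-47/4, -17)
3. B_x = 22  [CE ∥ BA ∩ EA ∥ CB]
4. B_y = 25  [CE ∥ BA ∩ EA ∥ CB]
   → B = (22, 25)
5. F_x = -87/4  [CB ∥ FG ∩ BG ∥ CF]
6. F_y = -49  [CB ∥ FG ∩ BG ∥ CF]
   → F = (-87/4, -49)

B = (22, 25)
F = (-87/4, -49)
G = (-47/4, -17)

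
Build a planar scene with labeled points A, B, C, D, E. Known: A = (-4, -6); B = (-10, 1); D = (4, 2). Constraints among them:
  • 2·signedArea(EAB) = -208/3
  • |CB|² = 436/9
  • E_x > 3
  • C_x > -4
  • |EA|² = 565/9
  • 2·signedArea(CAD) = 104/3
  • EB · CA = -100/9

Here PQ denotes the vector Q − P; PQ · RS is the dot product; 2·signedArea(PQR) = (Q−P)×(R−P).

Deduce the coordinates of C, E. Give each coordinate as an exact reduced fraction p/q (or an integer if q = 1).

1. C_x = -10/3  [line -8·x + 8·y + -56/3 = 0 ∩ |CB|² = 436/9]
2. C_y = -1  [line -8·x + 8·y + -56/3 = 0 ∩ |CB|² = 436/9]
   → C = (-10/3, -1)
3. E_x = 10/3  [2·signedArea(EAB) = -208/3 ∩ EB · CA = -100/9]
4. E_y = -3  [2·signedArea(EAB) = -208/3 ∩ EB · CA = -100/9]
   → E = (10/3, -3)

C = (-10/3, -1)
E = (10/3, -3)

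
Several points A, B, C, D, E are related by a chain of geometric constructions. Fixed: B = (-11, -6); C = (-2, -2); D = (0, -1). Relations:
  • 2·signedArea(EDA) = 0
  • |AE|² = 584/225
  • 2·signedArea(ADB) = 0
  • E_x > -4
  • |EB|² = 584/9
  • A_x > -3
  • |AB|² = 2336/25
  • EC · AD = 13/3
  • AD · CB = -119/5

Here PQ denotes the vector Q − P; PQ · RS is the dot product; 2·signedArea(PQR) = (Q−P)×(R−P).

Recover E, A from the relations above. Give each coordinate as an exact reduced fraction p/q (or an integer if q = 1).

A = (-11/5, -2)
E = (-11/3, -8/3)

1. A_x = -11/5  [2·signedArea(ADB) = 0 ∩ AD · CB = -119/5]
2. A_y = -2  [2·signedArea(ADB) = 0 ∩ AD · CB = -119/5]
   → A = (-11/5, -2)
3. E_x = -11/3  [2·signedArea(EDA) = 0 ∩ EC · AD = 13/3]
4. E_y = -8/3  [2·signedArea(EDA) = 0 ∩ EC · AD = 13/3]
   → E = (-11/3, -8/3)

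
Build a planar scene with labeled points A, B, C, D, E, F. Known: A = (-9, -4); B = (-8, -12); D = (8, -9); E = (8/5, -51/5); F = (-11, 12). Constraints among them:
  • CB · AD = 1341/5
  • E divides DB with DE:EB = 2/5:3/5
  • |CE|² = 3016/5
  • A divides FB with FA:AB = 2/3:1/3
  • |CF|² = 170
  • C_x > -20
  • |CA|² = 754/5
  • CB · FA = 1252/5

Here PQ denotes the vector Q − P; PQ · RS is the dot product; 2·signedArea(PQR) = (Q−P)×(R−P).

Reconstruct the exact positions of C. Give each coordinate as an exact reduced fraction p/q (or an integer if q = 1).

1. C_x = -98/5  [CB · FA = 1252/5 ∩ CB · AD = 1341/5]
2. C_y = 11/5  [CB · FA = 1252/5 ∩ CB · AD = 1341/5]
   → C = (-98/5, 11/5)

C = (-98/5, 11/5)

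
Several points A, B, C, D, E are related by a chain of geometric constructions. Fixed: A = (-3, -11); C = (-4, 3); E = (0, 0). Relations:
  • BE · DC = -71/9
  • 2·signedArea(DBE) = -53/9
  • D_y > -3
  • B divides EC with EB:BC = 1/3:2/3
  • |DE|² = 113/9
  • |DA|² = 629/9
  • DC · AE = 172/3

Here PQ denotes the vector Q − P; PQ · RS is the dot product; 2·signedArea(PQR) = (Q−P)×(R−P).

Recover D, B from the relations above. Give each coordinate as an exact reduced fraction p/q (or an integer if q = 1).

1. D_x = -7/3  [line -3·x + -11·y + -109/3 = 0 ∩ |DA|² = 629/9]
2. D_y = -8/3  [line -3·x + -11·y + -109/3 = 0 ∩ |DA|² = 629/9]
   → D = (-7/3, -8/3)
3. B_x = -4/3  [2·signedArea(DBE) = -53/9 ∩ B divides EC with EB:BC = 1/3:2/3]
4. B_y = 1  [2·signedArea(DBE) = -53/9 ∩ B divides EC with EB:BC = 1/3:2/3]
   → B = (-4/3, 1)

B = (-4/3, 1)
D = (-7/3, -8/3)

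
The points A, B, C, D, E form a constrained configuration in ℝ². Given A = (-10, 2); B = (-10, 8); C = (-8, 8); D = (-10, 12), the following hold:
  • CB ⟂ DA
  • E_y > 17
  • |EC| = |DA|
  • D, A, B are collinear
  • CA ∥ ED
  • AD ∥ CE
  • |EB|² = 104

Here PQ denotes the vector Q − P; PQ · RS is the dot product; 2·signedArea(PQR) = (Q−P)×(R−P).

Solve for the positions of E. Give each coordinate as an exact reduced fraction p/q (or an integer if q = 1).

1. E_x = -8  [CA ∥ ED ∩ AD ∥ CE]
2. E_y = 18  [CA ∥ ED ∩ AD ∥ CE]
   → E = (-8, 18)

E = (-8, 18)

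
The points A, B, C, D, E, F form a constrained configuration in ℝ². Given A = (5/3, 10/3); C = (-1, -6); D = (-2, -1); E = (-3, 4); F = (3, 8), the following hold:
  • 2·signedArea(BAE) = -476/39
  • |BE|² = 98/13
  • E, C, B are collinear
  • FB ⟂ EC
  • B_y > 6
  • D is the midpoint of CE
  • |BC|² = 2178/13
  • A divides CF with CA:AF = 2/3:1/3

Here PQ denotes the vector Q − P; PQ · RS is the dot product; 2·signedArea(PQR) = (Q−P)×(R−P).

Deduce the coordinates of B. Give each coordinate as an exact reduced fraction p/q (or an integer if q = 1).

B = (-46/13, 87/13)

1. B_x = -46/13  [E, C, B are collinear ∩ FB ⟂ EC]
2. B_y = 87/13  [E, C, B are collinear ∩ FB ⟂ EC]
   → B = (-46/13, 87/13)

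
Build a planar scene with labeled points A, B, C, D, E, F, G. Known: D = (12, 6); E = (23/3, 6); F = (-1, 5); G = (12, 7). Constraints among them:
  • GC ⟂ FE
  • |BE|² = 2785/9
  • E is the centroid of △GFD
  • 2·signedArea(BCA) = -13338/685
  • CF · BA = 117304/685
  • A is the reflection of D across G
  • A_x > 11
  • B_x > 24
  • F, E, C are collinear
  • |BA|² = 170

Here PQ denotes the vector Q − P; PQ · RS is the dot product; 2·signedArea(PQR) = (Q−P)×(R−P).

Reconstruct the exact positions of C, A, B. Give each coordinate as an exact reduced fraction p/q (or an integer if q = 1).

1. C_x = 8259/685  [F, E, C are collinear ∩ GC ⟂ FE]
2. C_y = 4457/685  [F, E, C are collinear ∩ GC ⟂ FE]
   → C = (8259/685, 4457/685)
3. A_x = 12  [A is the reflection of D across G]
4. A_y = 8  [A is the reflection of D across G]
   → A = (12, 8)
5. B_x = 25  [2·signedArea(BCA) = -13338/685 ∩ CF · BA = 117304/685]
6. B_y = 9  [2·signedArea(BCA) = -13338/685 ∩ CF · BA = 117304/685]
   → B = (25, 9)

A = (12, 8)
B = (25, 9)
C = (8259/685, 4457/685)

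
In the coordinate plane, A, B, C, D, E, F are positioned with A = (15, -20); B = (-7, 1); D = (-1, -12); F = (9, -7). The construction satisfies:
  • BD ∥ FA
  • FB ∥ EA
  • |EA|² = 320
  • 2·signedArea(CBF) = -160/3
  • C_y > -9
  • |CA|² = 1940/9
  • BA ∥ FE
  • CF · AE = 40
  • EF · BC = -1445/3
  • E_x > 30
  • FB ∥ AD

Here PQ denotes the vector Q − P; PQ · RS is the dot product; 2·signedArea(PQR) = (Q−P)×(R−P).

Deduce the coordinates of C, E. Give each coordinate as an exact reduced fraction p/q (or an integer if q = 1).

1. C_x = 17/3  [line 8·x + 16·y + 280/3 = 0 ∩ |CA|² = 1940/9]
2. C_y = -26/3  [line 8·x + 16·y + 280/3 = 0 ∩ |CA|² = 1940/9]
   → C = (17/3, -26/3)
3. E_x = 31  [FB ∥ EA ∩ BA ∥ FE]
4. E_y = -28  [FB ∥ EA ∩ BA ∥ FE]
   → E = (31, -28)

C = (17/3, -26/3)
E = (31, -28)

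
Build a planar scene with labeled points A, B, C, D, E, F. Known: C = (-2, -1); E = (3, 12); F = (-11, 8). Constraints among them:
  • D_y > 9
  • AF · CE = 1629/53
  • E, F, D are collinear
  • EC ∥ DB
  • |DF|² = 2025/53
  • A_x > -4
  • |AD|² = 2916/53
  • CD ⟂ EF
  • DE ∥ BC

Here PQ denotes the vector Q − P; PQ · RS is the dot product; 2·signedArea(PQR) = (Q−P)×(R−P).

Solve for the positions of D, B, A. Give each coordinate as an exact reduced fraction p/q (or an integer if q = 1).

1. D_x = -268/53  [E, F, D are collinear ∩ CD ⟂ EF]
2. D_y = 514/53  [E, F, D are collinear ∩ CD ⟂ EF]
   → D = (-268/53, 514/53)
3. B_x = -533/53  [DE ∥ BC ∩ EC ∥ DB]
4. B_y = -175/53  [DE ∥ BC ∩ EC ∥ DB]
   → B = (-533/53, -175/53)
5. A_x = -160/53  [line -5·x + -13·y + 968/53 = 0 ∩ |AD|² = 2916/53]
6. A_y = 136/53  [line -5·x + -13·y + 968/53 = 0 ∩ |AD|² = 2916/53]
   → A = (-160/53, 136/53)

A = (-160/53, 136/53)
B = (-533/53, -175/53)
D = (-268/53, 514/53)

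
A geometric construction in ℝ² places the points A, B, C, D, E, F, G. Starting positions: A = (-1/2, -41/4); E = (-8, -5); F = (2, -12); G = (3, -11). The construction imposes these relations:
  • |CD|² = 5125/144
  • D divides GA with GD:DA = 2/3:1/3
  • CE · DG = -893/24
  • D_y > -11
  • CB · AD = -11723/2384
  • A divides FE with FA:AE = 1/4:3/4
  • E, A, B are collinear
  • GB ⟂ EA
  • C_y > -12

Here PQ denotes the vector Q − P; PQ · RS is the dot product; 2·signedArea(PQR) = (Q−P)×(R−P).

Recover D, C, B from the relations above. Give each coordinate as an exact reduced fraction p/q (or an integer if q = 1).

B = (328/149, -1809/149)
C = (13/2, -47/4)
D = (2/3, -21/2)

1. D_x = 2/3  [D divides GA with GD:DA = 2/3:1/3]
2. D_y = -21/2  [D divides GA with GD:DA = 2/3:1/3]
   → D = (2/3, -21/2)
3. C_x = 13/2  [line -7/3·x + 1/2·y + 505/24 = 0 ∩ |CD|² = 5125/144]
4. C_y = -47/4  [line -7/3·x + 1/2·y + 505/24 = 0 ∩ |CD|² = 5125/144]
   → C = (13/2, -47/4)
5. B_x = 328/149  [CB · AD = -11723/2384 ∩ E, A, B are collinear]
6. B_y = -1809/149  [CB · AD = -11723/2384 ∩ E, A, B are collinear]
   → B = (328/149, -1809/149)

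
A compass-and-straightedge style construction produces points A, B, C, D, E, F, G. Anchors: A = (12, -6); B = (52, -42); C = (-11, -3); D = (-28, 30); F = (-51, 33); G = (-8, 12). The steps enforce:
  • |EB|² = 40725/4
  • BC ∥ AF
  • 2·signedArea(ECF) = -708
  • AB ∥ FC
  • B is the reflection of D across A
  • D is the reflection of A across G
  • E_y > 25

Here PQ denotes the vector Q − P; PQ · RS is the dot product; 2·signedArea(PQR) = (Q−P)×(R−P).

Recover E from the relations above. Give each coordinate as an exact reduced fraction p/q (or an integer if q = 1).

1. E_x = -23  [line -36·x + -40·y + 192 = 0 ∩ |EB|² = 40725/4]
2. E_y = 51/2  [line -36·x + -40·y + 192 = 0 ∩ |EB|² = 40725/4]
   → E = (-23, 51/2)

E = (-23, 51/2)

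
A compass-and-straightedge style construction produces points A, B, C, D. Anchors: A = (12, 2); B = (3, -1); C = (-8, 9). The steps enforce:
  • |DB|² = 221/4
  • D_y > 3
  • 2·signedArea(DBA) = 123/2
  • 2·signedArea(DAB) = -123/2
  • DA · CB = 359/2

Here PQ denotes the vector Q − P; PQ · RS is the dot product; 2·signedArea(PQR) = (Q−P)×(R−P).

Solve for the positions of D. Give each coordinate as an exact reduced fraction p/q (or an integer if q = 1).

D = (-5/2, 4)

1. D_x = -5/2  [2·signedArea(DAB) = -123/2 ∩ DA · CB = 359/2]
2. D_y = 4  [2·signedArea(DAB) = -123/2 ∩ DA · CB = 359/2]
   → D = (-5/2, 4)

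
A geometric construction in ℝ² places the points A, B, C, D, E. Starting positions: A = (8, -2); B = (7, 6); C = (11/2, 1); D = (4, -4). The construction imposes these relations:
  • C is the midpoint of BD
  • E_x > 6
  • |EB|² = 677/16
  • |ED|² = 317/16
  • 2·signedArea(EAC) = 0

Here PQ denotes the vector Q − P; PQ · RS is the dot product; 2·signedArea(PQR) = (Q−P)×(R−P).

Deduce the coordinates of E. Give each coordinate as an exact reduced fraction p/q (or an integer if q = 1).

E = (27/4, -1/2)

1. E_x = 27/4  [line -3·x + -5/2·y + 19 = 0 ∩ |EB|² = 677/16]
2. E_y = -1/2  [line -3·x + -5/2·y + 19 = 0 ∩ |EB|² = 677/16]
   → E = (27/4, -1/2)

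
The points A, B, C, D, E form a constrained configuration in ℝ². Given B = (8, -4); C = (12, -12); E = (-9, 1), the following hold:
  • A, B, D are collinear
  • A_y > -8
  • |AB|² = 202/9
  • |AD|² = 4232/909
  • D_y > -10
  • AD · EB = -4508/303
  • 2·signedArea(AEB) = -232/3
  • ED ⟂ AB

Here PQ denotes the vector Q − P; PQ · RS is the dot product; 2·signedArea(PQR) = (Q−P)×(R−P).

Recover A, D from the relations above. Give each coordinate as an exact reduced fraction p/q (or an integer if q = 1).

1. A_x = 5  [line 5·x + 17·y + 316/3 = 0 ∩ |AB|² = 202/9]
2. A_y = -23/3  [line 5·x + 17·y + 316/3 = 0 ∩ |AB|² = 202/9]
   → A = (5, -23/3)
3. D_x = 367/101  [AD · EB = -4508/303 ∩ A, B, D are collinear]
4. D_y = -943/101  [AD · EB = -4508/303 ∩ A, B, D are collinear]
   → D = (367/101, -943/101)

A = (5, -23/3)
D = (367/101, -943/101)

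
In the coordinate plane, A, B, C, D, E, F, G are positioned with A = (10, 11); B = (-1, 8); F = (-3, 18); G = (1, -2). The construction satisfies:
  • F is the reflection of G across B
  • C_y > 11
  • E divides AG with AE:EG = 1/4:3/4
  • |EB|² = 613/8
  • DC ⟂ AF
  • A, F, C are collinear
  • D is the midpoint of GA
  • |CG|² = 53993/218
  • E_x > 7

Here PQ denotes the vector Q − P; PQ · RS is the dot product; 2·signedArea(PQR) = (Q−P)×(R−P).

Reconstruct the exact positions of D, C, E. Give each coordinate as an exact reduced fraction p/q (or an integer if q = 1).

1. D_x = 11/2  [D is the midpoint of GA]
2. D_y = 9/2  [D is the midpoint of GA]
   → D = (11/2, 9/2)
3. C_x = 2011/218  [A, F, C are collinear ∩ DC ⟂ AF]
4. C_y = 2489/218  [A, F, C are collinear ∩ DC ⟂ AF]
   → C = (2011/218, 2489/218)
5. E_x = 31/4  [E divides AG with AE:EG = 1/4:3/4]
6. E_y = 31/4  [E divides AG with AE:EG = 1/4:3/4]
   → E = (31/4, 31/4)

C = (2011/218, 2489/218)
D = (11/2, 9/2)
E = (31/4, 31/4)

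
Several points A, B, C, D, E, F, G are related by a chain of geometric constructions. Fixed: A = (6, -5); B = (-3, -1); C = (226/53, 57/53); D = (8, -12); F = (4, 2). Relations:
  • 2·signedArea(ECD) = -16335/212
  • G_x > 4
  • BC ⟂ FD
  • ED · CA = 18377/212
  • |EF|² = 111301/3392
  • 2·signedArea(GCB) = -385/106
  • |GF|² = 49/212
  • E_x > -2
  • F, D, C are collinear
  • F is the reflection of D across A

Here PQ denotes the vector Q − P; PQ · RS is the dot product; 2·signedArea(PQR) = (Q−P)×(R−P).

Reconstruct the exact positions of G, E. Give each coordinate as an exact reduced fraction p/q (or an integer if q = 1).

1. G_x = 219/53  [line 110/53·x + -385/53·y + 275/106 = 0 ∩ |GF|² = 49/212]
2. G_y = 163/106  [line 110/53·x + -385/53·y + 275/106 = 0 ∩ |GF|² = 49/212]
   → G = (219/53, 163/106)
3. E_x = -129/106  [2·signedArea(ECD) = -16335/212 ∩ ED · CA = 18377/212]
4. E_y = -155/424  [2·signedArea(ECD) = -16335/212 ∩ ED · CA = 18377/212]
   → E = (-129/106, -155/424)

E = (-129/106, -155/424)
G = (219/53, 163/106)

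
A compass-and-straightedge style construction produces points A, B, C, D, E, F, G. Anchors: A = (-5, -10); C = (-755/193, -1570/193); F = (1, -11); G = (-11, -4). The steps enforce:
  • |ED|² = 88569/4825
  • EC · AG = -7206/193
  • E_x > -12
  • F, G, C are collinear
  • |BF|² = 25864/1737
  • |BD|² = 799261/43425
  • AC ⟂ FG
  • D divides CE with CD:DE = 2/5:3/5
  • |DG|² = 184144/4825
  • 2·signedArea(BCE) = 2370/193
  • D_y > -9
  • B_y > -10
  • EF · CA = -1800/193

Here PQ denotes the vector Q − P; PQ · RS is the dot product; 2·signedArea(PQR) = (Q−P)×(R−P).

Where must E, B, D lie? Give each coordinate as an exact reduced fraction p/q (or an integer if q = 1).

B = (-509/193, -5623/579)
D = (-6511/965, -8184/965)
E = (-11, -9)

1. E_x = -11  [EC · AG = -7206/193 ∩ EF · CA = -1800/193]
2. E_y = -9  [EC · AG = -7206/193 ∩ EF · CA = -1800/193]
   → E = (-11, -9)
3. D_x = -6511/965  [D divides CE with CD:DE = 2/5:3/5]
4. D_y = -8184/965  [D divides CE with CD:DE = 2/5:3/5]
   → D = (-6511/965, -8184/965)
5. B_x = -509/193  [line 167/193·x + -1368/193·y + -12845/193 = 0 ∩ |BD|² = 799261/43425]
6. B_y = -5623/579  [line 167/193·x + -1368/193·y + -12845/193 = 0 ∩ |BD|² = 799261/43425]
   → B = (-509/193, -5623/579)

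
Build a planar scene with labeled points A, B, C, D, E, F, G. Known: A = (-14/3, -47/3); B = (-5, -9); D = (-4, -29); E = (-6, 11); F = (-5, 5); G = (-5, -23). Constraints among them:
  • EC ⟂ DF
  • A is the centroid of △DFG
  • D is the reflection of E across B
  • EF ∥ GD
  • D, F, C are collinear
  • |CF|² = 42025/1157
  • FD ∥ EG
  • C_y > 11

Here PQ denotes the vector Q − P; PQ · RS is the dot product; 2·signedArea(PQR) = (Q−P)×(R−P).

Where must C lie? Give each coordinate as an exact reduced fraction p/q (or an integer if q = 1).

1. C_x = -5990/1157  [D, F, C are collinear ∩ EC ⟂ DF]
2. C_y = 12755/1157  [D, F, C are collinear ∩ EC ⟂ DF]
   → C = (-5990/1157, 12755/1157)

C = (-5990/1157, 12755/1157)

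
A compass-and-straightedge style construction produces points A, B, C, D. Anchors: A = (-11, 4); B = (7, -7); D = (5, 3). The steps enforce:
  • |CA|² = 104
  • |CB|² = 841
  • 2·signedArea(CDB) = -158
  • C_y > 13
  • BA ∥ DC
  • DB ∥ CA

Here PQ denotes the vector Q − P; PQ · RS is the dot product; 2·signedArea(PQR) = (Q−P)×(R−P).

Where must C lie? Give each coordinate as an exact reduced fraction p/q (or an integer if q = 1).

1. C_x = -13  [DB ∥ CA ∩ BA ∥ DC]
2. C_y = 14  [DB ∥ CA ∩ BA ∥ DC]
   → C = (-13, 14)

C = (-13, 14)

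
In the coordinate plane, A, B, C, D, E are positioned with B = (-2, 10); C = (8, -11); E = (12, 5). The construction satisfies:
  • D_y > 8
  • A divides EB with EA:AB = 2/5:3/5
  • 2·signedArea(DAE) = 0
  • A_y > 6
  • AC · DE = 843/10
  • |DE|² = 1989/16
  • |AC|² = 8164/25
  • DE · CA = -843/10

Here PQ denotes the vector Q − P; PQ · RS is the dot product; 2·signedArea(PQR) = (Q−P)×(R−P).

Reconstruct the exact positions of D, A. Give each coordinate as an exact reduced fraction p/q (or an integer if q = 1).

A = (32/5, 7)
D = (3/2, 35/4)

1. A_x = 32/5  [A divides EB with EA:AB = 2/5:3/5]
2. A_y = 7  [A divides EB with EA:AB = 2/5:3/5]
   → A = (32/5, 7)
3. D_x = 3/2  [2·signedArea(DAE) = 0 ∩ DE · CA = -843/10]
4. D_y = 35/4  [2·signedArea(DAE) = 0 ∩ DE · CA = -843/10]
   → D = (3/2, 35/4)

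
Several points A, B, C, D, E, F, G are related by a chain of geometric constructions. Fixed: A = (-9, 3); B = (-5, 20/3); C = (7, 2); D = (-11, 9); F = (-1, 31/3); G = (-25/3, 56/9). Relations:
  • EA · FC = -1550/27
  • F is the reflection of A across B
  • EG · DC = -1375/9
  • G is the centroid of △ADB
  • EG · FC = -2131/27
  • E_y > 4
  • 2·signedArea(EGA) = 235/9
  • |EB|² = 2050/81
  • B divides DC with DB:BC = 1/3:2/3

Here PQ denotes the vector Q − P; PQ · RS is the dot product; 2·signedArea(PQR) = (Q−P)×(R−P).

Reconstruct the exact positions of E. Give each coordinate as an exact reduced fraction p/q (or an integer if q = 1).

E = (-2/3, 37/9)

1. E_x = -2/3  [EG · FC = -2131/27 ∩ EG · DC = -1375/9]
2. E_y = 37/9  [EG · FC = -2131/27 ∩ EG · DC = -1375/9]
   → E = (-2/3, 37/9)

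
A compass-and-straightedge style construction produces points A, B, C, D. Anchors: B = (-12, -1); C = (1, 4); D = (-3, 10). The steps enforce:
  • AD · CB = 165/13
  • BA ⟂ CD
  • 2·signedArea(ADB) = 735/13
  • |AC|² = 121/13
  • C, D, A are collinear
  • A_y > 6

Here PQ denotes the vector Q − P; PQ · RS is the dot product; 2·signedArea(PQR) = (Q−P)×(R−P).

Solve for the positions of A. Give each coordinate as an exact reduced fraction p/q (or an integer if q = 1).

A = (-9/13, 85/13)

1. A_x = -9/13  [C, D, A are collinear ∩ BA ⟂ CD]
2. A_y = 85/13  [C, D, A are collinear ∩ BA ⟂ CD]
   → A = (-9/13, 85/13)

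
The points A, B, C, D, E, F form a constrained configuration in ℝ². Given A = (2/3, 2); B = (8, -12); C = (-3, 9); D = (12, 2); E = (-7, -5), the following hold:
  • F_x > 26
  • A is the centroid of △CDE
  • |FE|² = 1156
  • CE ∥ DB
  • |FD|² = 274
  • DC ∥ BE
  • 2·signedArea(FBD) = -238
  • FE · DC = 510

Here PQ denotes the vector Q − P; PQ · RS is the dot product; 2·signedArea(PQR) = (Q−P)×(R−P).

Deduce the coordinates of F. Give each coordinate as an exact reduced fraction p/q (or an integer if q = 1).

1. F_x = 27  [2·signedArea(FBD) = -238 ∩ FE · DC = 510]
2. F_y = -5  [2·signedArea(FBD) = -238 ∩ FE · DC = 510]
   → F = (27, -5)

F = (27, -5)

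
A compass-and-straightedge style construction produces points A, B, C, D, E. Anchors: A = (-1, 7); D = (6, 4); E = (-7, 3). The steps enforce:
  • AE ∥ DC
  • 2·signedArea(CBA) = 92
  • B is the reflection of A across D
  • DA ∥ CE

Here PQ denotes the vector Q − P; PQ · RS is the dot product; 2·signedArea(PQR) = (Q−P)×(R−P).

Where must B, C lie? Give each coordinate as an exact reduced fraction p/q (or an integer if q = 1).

B = (13, 1)
C = (0, 0)

1. B_x = 13  [B is the reflection of A across D]
2. B_y = 1  [B is the reflection of A across D]
   → B = (13, 1)
3. C_x = 0  [DA ∥ CE ∩ AE ∥ DC]
4. C_y = 0  [DA ∥ CE ∩ AE ∥ DC]
   → C = (0, 0)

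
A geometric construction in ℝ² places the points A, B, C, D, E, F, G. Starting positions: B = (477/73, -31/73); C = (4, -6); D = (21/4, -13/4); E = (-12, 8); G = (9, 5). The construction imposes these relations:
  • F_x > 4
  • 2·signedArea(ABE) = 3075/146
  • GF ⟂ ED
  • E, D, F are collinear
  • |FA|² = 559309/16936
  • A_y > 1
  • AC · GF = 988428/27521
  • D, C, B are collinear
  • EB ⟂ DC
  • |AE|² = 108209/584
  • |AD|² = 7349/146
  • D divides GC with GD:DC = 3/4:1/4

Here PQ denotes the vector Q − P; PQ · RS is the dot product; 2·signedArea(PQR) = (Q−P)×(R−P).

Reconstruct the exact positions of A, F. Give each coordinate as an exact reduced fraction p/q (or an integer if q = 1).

1. A_x = -21/292  [line -615/73·x + -1353/73·y + 3813/146 = 0 ∩ |AD|² = 7349/146]
2. A_y = 421/292  [line -615/73·x + -1353/73·y + 3813/146 = 0 ∩ |AD|² = 7349/146]
   → A = (-21/292, 421/292)
3. F_x = 1548/377  [E, D, F are collinear ∩ GF ⟂ ED]
4. F_y = -944/377  [E, D, F are collinear ∩ GF ⟂ ED]
   → F = (1548/377, -944/377)

A = (-21/292, 421/292)
F = (1548/377, -944/377)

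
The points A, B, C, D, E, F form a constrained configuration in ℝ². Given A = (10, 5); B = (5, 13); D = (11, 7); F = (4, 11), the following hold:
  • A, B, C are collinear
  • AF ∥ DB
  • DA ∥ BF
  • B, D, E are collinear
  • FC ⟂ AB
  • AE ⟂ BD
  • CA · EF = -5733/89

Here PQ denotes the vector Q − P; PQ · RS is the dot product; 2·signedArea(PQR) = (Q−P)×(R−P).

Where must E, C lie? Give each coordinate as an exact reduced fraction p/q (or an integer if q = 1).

C = (500/89, 1069/89)
E = (23/2, 13/2)

1. E_x = 23/2  [B, D, E are collinear ∩ AE ⟂ BD]
2. E_y = 13/2  [B, D, E are collinear ∩ AE ⟂ BD]
   → E = (23/2, 13/2)
3. C_x = 500/89  [A, B, C are collinear ∩ FC ⟂ AB]
4. C_y = 1069/89  [A, B, C are collinear ∩ FC ⟂ AB]
   → C = (500/89, 1069/89)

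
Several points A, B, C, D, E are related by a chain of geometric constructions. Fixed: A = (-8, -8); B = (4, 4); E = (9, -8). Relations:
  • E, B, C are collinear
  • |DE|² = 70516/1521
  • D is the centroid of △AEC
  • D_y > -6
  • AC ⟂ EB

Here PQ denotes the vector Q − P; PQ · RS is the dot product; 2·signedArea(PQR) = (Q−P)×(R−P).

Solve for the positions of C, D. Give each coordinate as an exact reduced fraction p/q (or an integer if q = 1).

C = (1096/169, -332/169)
D = (1265/507, -1012/169)

1. C_x = 1096/169  [E, B, C are collinear ∩ AC ⟂ EB]
2. C_y = -332/169  [E, B, C are collinear ∩ AC ⟂ EB]
   → C = (1096/169, -332/169)
3. D_x = 1265/507  [D is the centroid of △AEC]
4. D_y = -1012/169  [D is the centroid of △AEC]
   → D = (1265/507, -1012/169)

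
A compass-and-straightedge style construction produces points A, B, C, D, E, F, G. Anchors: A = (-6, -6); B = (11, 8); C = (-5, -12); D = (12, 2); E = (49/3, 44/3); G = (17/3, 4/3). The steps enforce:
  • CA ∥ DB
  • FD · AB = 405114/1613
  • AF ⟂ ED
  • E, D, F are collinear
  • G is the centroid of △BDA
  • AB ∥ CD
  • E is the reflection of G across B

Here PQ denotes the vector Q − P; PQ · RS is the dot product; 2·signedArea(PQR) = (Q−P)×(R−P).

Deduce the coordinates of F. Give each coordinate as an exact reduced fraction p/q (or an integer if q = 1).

1. F_x = 12362/1613  [E, D, F are collinear ∩ AF ⟂ ED]
2. F_y = -17218/1613  [E, D, F are collinear ∩ AF ⟂ ED]
   → F = (12362/1613, -17218/1613)

F = (12362/1613, -17218/1613)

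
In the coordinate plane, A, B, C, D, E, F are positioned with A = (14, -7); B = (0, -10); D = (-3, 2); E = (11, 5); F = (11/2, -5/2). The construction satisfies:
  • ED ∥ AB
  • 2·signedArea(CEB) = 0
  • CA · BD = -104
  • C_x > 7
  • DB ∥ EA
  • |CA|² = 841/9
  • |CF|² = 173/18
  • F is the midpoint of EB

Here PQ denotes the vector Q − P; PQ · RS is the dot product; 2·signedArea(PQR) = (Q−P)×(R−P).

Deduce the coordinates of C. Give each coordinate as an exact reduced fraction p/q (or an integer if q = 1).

C = (22/3, 0)

1. C_x = 22/3  [2·signedArea(CEB) = 0 ∩ CA · BD = -104]
2. C_y = 0  [2·signedArea(CEB) = 0 ∩ CA · BD = -104]
   → C = (22/3, 0)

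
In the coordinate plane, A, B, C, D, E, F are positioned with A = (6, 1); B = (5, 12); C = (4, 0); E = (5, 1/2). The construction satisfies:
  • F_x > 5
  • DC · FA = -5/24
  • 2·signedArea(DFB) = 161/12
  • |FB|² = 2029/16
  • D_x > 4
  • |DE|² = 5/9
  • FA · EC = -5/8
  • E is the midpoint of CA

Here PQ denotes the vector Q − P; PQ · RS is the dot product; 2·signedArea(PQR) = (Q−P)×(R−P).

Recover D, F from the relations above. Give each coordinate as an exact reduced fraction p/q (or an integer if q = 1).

D = (13/3, 1/6)
F = (11/2, 3/4)

1. F_x = 11/2  [line 1·x + 1/2·y + -47/8 = 0 ∩ |FB|² = 2029/16]
2. F_y = 3/4  [line 1·x + 1/2·y + -47/8 = 0 ∩ |FB|² = 2029/16]
   → F = (11/2, 3/4)
3. D_x = 13/3  [DC · FA = -5/24 ∩ 2·signedArea(DFB) = 161/12]
4. D_y = 1/6  [DC · FA = -5/24 ∩ 2·signedArea(DFB) = 161/12]
   → D = (13/3, 1/6)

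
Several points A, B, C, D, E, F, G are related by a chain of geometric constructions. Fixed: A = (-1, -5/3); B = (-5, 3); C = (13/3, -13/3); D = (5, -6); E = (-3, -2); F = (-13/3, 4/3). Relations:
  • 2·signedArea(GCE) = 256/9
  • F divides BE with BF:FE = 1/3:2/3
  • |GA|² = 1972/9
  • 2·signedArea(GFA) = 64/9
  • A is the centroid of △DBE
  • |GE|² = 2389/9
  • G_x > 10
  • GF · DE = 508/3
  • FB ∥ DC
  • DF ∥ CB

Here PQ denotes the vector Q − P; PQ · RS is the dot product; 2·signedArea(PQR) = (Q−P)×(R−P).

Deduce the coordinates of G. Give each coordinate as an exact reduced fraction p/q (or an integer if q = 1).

1. G_x = 11  [2·signedArea(GCE) = 256/9 ∩ GF · DE = 508/3]
2. G_y = -31/3  [2·signedArea(GCE) = 256/9 ∩ GF · DE = 508/3]
   → G = (11, -31/3)

G = (11, -31/3)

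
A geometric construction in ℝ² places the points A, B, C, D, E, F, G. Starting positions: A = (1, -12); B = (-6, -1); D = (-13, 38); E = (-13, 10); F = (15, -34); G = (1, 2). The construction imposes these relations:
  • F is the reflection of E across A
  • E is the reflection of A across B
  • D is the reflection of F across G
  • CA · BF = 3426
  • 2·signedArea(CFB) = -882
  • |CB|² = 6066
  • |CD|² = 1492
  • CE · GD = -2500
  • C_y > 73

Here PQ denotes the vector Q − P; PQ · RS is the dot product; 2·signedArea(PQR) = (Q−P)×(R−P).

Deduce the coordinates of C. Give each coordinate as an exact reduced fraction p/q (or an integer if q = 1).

C = (-27, 74)

1. C_x = -27  [2·signedArea(CFB) = -882 ∩ CA · BF = 3426]
2. C_y = 74  [2·signedArea(CFB) = -882 ∩ CA · BF = 3426]
   → C = (-27, 74)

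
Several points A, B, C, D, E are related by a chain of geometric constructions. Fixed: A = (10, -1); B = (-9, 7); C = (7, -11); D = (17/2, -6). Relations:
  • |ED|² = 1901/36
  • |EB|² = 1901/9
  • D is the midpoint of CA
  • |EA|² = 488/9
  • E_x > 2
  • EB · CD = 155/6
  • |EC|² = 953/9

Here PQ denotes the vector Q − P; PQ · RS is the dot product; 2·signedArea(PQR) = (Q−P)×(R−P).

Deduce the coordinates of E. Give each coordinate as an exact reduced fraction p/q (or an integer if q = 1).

E = (8/3, -5/3)

1. E_x = 8/3  [line -3/2·x + -5·y + -13/3 = 0 ∩ |EB|² = 1901/9]
2. E_y = -5/3  [line -3/2·x + -5·y + -13/3 = 0 ∩ |EB|² = 1901/9]
   → E = (8/3, -5/3)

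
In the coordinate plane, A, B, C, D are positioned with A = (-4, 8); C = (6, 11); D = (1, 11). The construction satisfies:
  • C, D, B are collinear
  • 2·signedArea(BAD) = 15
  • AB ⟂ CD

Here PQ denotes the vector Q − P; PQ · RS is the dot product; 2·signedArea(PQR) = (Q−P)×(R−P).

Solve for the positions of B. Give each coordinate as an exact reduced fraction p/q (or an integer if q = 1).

B = (-4, 11)

1. B_x = -4  [C, D, B are collinear ∩ AB ⟂ CD]
2. B_y = 11  [C, D, B are collinear ∩ AB ⟂ CD]
   → B = (-4, 11)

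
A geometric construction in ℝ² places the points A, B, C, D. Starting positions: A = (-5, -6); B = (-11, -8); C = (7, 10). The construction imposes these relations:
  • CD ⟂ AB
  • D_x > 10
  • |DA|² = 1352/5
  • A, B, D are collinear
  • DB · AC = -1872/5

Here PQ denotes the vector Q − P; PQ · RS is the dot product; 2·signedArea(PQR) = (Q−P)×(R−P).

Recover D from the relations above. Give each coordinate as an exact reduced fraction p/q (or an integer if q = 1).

1. D_x = 53/5  [A, B, D are collinear ∩ CD ⟂ AB]
2. D_y = -4/5  [A, B, D are collinear ∩ CD ⟂ AB]
   → D = (53/5, -4/5)

D = (53/5, -4/5)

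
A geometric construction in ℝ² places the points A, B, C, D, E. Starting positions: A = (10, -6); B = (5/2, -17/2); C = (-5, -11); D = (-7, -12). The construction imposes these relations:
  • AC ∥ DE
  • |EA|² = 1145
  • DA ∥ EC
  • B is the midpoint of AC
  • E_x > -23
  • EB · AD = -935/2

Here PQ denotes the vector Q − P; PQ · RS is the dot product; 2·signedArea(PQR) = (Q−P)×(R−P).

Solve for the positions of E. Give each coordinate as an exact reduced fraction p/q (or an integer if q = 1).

E = (-22, -17)

1. E_x = -22  [DA ∥ EC ∩ AC ∥ DE]
2. E_y = -17  [DA ∥ EC ∩ AC ∥ DE]
   → E = (-22, -17)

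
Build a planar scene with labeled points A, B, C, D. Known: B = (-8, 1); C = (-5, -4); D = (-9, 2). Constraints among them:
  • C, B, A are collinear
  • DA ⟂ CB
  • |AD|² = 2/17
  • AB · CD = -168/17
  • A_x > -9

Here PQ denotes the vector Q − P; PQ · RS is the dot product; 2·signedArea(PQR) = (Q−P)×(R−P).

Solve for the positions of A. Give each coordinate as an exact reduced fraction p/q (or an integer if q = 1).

A = (-148/17, 37/17)

1. A_x = -148/17  [C, B, A are collinear ∩ DA ⟂ CB]
2. A_y = 37/17  [C, B, A are collinear ∩ DA ⟂ CB]
   → A = (-148/17, 37/17)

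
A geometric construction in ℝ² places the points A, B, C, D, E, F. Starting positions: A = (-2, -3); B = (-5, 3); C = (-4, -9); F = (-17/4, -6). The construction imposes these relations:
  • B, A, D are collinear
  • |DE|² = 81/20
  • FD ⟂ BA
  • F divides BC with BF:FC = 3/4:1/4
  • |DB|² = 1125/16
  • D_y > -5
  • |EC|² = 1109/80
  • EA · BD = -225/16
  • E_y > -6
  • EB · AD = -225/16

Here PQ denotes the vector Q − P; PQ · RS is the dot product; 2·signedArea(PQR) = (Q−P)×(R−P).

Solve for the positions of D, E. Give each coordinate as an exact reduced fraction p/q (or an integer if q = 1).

1. D_x = -5/4  [B, A, D are collinear ∩ FD ⟂ BA]
2. D_y = -9/2  [B, A, D are collinear ∩ FD ⟂ BA]
   → D = (-5/4, -9/2)
3. E_x = -61/20  [line -3/4·x + 3/2·y + 93/16 = 0 ∩ |EC|² = 1109/80]
4. E_y = -27/5  [line -3/4·x + 3/2·y + 93/16 = 0 ∩ |EC|² = 1109/80]
   → E = (-61/20, -27/5)

D = (-5/4, -9/2)
E = (-61/20, -27/5)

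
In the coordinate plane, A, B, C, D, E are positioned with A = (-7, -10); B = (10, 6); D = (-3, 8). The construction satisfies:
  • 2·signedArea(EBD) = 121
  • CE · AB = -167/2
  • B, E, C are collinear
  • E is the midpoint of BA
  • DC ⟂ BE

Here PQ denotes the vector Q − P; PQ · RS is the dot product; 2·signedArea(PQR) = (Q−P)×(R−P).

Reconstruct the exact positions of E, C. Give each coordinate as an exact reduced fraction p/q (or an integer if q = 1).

C = (2237/545, 246/545)
E = (3/2, -2)

1. E_x = 3/2  [E is the midpoint of BA]
2. E_y = -2  [E is the midpoint of BA]
   → E = (3/2, -2)
3. C_x = 2237/545  [B, E, C are collinear ∩ DC ⟂ BE]
4. C_y = 246/545  [B, E, C are collinear ∩ DC ⟂ BE]
   → C = (2237/545, 246/545)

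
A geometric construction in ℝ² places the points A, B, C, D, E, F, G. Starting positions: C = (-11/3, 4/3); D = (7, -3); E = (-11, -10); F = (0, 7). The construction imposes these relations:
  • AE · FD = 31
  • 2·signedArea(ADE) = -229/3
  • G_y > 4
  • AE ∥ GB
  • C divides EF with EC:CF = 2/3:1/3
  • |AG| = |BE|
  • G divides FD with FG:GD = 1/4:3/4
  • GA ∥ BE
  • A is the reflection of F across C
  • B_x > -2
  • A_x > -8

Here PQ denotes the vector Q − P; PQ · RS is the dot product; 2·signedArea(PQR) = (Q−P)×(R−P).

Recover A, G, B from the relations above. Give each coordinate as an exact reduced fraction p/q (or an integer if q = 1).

1. A_x = -22/3  [A is the reflection of F across C]
2. A_y = -13/3  [A is the reflection of F across C]
   → A = (-22/3, -13/3)
3. G_x = 7/4  [G divides FD with FG:GD = 1/4:3/4]
4. G_y = 9/2  [G divides FD with FG:GD = 1/4:3/4]
   → G = (7/4, 9/2)
5. B_x = -23/12  [GA ∥ BE ∩ AE ∥ GB]
6. B_y = -7/6  [GA ∥ BE ∩ AE ∥ GB]
   → B = (-23/12, -7/6)

A = (-22/3, -13/3)
B = (-23/12, -7/6)
G = (7/4, 9/2)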